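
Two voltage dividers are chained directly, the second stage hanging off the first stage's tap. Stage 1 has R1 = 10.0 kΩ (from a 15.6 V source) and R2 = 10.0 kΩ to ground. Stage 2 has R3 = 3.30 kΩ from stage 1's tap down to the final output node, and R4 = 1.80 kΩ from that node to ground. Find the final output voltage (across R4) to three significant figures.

Stage 2 presents R3+R4 = 5.100 kΩ as a load on stage 1's tap.
Stage 1's lower leg becomes R2‖(R3+R4) = 3.377 kΩ, so V_mid = 15.6 × 3.377/13.38 = 3.939 V.
Stage 2 is itself unloaded: V_out = V_mid × R4/(R3+R4) = 3.939 × 1.80/5.100 = 1.39 V.

V_out ≈ 1.39 V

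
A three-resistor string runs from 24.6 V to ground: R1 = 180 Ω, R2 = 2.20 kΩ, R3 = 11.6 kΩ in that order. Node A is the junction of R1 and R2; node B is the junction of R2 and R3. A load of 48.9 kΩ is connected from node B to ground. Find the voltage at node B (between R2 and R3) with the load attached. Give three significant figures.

At node B, R3 is in parallel with the load: R3‖R_L = 9376 Ω.
Below node A the resistance is R2 + (R3‖R_L) = 11580 Ω, so V_A = 24.6 × 11580/11760 = 24.22 V.
Then V_B = V_A × (R3‖R_L)/(R2 + R3‖R_L) = 24.22 × 9376/11580 = 19.6 V.

V ≈ 19.6 V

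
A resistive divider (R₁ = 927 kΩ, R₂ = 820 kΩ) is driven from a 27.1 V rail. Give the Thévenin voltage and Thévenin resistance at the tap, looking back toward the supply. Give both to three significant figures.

V_th = 12.7 V, R_th = 435 kΩ

V_th is the open-circuit tap voltage: 27.1 × 820/(927 + 820) = 12.7 V.
With the supply zeroed, R₁ and R₂ appear in parallel from the tap: R_th = R₁‖R₂ = (927 × 820)/1747 = 435 kΩ.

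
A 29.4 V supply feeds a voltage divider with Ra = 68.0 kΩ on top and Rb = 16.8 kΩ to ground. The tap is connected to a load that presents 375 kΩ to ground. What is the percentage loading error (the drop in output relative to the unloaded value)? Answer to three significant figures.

3.47 %

The divider's output (Thévenin) resistance is Ra‖Rb = 13.47 kΩ.
Fractional drop under load = R_th/(R_th + R_L) = 13.47 / (13.47 + 375) = 0.03468.
So the output falls by 3.47 %.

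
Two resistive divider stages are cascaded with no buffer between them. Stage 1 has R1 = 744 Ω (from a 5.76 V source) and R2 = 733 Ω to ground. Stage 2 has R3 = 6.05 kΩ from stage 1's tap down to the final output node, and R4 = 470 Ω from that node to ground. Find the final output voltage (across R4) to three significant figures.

V_out ≈ 0.195 V

Stage 2 presents R3+R4 = 6520 Ω as a load on stage 1's tap.
Stage 1's lower leg becomes R2‖(R3+R4) = 658.9 Ω, so V_mid = 5.76 × 658.9/1403 = 2.705 V.
Stage 2 is itself unloaded: V_out = V_mid × R4/(R3+R4) = 2.705 × 470/6520 = 0.195 V.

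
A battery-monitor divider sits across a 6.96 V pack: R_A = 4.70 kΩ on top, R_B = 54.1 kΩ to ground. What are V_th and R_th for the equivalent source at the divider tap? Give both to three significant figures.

V_th is the open-circuit tap voltage: 6.96 × 54.1/(4.70 + 54.1) = 6.40 V.
With the supply zeroed, R_A and R_B appear in parallel from the tap: R_th = R_A‖R_B = (4.70 × 54.1)/58.80 = 4.32 kΩ.

V_th = 6.40 V, R_th = 4.32 kΩ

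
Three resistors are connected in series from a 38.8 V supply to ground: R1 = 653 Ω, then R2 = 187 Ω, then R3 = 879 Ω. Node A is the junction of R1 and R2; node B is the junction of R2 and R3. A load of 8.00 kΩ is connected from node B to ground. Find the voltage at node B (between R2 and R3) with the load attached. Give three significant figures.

V ≈ 18.8 V

At node B, R3 is in parallel with the load: R3‖R_L = 792.0 Ω.
Below node A the resistance is R2 + (R3‖R_L) = 979.0 Ω, so V_A = 38.8 × 979.0/1632 = 23.28 V.
Then V_B = V_A × (R3‖R_L)/(R2 + R3‖R_L) = 23.28 × 792.0/979.0 = 18.8 V.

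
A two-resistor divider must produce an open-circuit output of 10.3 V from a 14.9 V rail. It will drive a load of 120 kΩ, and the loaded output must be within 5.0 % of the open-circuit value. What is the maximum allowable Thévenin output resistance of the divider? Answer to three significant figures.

Loading drop = R_th/(R_th + R_L) ≤ 0.0500, so R_th ≤ R_L · ε/(1−ε) = 120 kΩ × 0.0500/0.9500 = 6.32 kΩ.
(Any R1, R2 with R2/(R1+R2) = 0.691 and R1‖R2 ≤ 6.32 kΩ will meet the spec.)

R_th ≤ 6.32 kΩ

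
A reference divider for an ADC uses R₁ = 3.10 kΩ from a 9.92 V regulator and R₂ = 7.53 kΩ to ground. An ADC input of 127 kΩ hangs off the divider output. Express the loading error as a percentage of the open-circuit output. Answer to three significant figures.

1.70 %

The divider's output (Thévenin) resistance is R₁‖R₂ = 2.196 kΩ.
Fractional drop under load = R_th/(R_th + R_L) = 2.196 / (2.196 + 127) = 0.01700.
So the output falls by 1.70 %.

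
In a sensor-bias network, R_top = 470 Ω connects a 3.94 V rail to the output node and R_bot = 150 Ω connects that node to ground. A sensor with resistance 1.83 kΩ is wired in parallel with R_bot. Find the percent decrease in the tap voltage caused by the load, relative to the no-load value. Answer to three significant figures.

5.85 %

The divider's output (Thévenin) resistance is R_top‖R_bot = 113.7 Ω.
Fractional drop under load = R_th/(R_th + R_L) = 113.7 / (113.7 + 1830) = 0.05850.
So the output falls by 5.85 %.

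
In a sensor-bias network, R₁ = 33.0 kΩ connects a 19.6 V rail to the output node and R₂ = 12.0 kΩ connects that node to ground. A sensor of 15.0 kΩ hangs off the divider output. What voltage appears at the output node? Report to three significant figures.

V_out ≈ 3.29 V

The load sits in parallel with R₂: R₂‖R_L = (12.0 × 15.0) / (12.0 + 15.0) = 6.667 kΩ.
V_out = 19.6 × 6.667 / (33.0 + 6.667) = 19.6 × 6.667/39.67 = 3.29 V.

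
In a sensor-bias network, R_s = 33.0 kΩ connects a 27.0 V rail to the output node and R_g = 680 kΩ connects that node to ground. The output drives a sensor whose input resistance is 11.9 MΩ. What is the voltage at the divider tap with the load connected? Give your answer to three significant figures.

The load sits in parallel with R_g: R_g‖R_L = (680 × 11900) / (680 + 11900) = 643.2 kΩ.
V_out = 27.0 × 643.2 / (33.0 + 643.2) = 27.0 × 643.2/676.2 = 25.7 V.
(Unloaded it would have been 25.8 V.)

V_out ≈ 25.7 V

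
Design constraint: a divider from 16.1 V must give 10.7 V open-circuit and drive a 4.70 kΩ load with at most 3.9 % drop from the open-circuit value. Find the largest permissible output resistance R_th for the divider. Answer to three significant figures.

Loading drop = R_th/(R_th + R_L) ≤ 0.0390, so R_th ≤ R_L · ε/(1−ε) = 4.70 kΩ × 0.0390/0.9610 = 191 Ω.
(Any R1, R2 with R2/(R1+R2) = 0.665 and R1‖R2 ≤ 191 Ω will meet the spec.)

R_th ≤ 191 Ω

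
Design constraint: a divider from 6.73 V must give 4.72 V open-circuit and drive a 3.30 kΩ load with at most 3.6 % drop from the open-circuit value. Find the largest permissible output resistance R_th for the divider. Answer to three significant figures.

R_th ≤ 123 Ω

Loading drop = R_th/(R_th + R_L) ≤ 0.0360, so R_th ≤ R_L · ε/(1−ε) = 3.30 kΩ × 0.0360/0.9640 = 123 Ω.
(Any R1, R2 with R2/(R1+R2) = 0.701 and R1‖R2 ≤ 123 Ω will meet the spec.)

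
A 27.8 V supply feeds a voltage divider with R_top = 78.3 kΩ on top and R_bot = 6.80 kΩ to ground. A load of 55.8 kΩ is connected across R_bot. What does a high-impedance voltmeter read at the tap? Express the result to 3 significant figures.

V_out ≈ 2.00 V

The load sits in parallel with R_bot: R_bot‖R_L = (6.80 × 55.8) / (6.80 + 55.8) = 6.061 kΩ.
V_out = 27.8 × 6.061 / (78.3 + 6.061) = 27.8 × 6.061/84.36 = 2.00 V.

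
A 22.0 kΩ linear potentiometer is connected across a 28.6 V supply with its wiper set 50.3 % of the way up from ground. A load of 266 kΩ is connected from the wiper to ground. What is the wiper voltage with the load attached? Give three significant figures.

The wiper splits the pot into (1−α)R = 10.93 kΩ above and αR = 11.07 kΩ below.
Lower section ‖ load = 10.62 kΩ.
V_wiper = 28.6 × 10.62/(10.93 + 10.62) = 14.1 V.

V ≈ 14.1 V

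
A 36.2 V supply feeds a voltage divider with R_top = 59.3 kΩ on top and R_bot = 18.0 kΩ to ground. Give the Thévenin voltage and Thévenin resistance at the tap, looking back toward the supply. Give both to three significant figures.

V_th is the open-circuit tap voltage: 36.2 × 18.0/(59.3 + 18.0) = 8.43 V.
With the supply zeroed, R_top and R_bot appear in parallel from the tap: R_th = R_top‖R_bot = (59.3 × 18.0)/77.30 = 13.8 kΩ.

V_th = 8.43 V, R_th = 13.8 kΩ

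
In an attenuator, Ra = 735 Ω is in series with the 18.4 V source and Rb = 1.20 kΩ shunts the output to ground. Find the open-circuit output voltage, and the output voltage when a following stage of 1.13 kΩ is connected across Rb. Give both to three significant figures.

Open-circuit: V = 18.4 × 1200/(735 + 1200) = 11.4 V.
With the load, Rb becomes Rb‖R_L = 582.0 Ω, so V = 18.4 × 582.0/1317 = 8.13 V.

Unloaded: 11.4 V; loaded: 8.13 V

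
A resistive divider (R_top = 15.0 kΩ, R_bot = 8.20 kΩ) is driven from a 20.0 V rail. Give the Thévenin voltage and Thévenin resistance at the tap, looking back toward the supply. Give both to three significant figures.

V_th = 7.07 V, R_th = 5.30 kΩ

V_th is the open-circuit tap voltage: 20.0 × 8.20/(15.0 + 8.20) = 7.07 V.
With the supply zeroed, R_top and R_bot appear in parallel from the tap: R_th = R_top‖R_bot = (15.0 × 8.20)/23.20 = 5.30 kΩ.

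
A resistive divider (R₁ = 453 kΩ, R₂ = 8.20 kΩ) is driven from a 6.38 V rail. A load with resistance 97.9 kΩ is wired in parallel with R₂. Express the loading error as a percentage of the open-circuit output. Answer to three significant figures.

7.60 %

The divider's output (Thévenin) resistance is R₁‖R₂ = 8.054 kΩ.
Fractional drop under load = R_th/(R_th + R_L) = 8.054 / (8.054 + 97.9) = 0.07602.
So the output falls by 7.60 %.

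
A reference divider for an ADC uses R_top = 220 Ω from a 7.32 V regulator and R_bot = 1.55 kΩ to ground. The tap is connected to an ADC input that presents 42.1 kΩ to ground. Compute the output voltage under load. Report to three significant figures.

V_out ≈ 6.38 V

The load sits in parallel with R_bot: R_bot‖R_L = (1550 × 42100) / (1550 + 42100) = 1495 Ω.
V_out = 7.32 × 1495 / (220 + 1495) = 7.32 × 1495/1715 = 6.38 V.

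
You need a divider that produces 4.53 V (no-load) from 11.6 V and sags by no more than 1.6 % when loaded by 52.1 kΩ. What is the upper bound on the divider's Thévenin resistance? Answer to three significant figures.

R_th ≤ 847 Ω

Loading drop = R_th/(R_th + R_L) ≤ 0.0160, so R_th ≤ R_L · ε/(1−ε) = 52.1 kΩ × 0.0160/0.9840 = 847 Ω.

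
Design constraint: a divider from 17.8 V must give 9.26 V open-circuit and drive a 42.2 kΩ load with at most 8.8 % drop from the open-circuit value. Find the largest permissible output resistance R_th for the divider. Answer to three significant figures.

Loading drop = R_th/(R_th + R_L) ≤ 0.0880, so R_th ≤ R_L · ε/(1−ε) = 42.2 kΩ × 0.0880/0.9120 = 4.07 kΩ.

R_th ≤ 4.07 kΩ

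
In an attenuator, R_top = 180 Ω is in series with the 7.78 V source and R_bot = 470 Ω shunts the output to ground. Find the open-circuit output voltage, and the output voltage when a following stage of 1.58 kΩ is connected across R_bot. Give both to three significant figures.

Open-circuit: V = 7.78 × 470/(180 + 470) = 5.63 V.
With the load, R_bot becomes R_bot‖R_L = 362.2 Ω, so V = 7.78 × 362.2/542.2 = 5.20 V.

Unloaded: 5.63 V; loaded: 5.20 V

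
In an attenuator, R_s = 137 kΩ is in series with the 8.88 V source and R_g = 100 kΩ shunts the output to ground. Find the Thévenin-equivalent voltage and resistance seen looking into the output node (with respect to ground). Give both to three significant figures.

V_th is the open-circuit tap voltage: 8.88 × 100/(137 + 100) = 3.75 V.
With the supply zeroed, R_s and R_g appear in parallel from the tap: R_th = R_s‖R_g = (137 × 100)/237.0 = 57.8 kΩ.

V_th = 3.75 V, R_th = 57.8 kΩ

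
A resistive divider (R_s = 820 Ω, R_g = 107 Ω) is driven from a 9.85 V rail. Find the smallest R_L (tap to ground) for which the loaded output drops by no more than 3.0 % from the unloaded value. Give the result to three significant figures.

Output resistance R_th = R_s‖R_g = (820 × 107)/927.0 = 94.65 Ω.
The fractional drop is R_th/(R_th + R_L); requiring this ≤ 0.0300 gives R_L ≥ R_th(1/0.0300 − 1) = 94.65 × 32.33 = 3.06 kΩ.

R_L(min) ≈ 3.06 kΩ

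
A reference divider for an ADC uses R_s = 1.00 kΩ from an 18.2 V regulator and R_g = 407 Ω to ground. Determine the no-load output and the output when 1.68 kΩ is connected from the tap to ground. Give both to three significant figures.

Unloaded: 5.26 V; loaded: 4.49 V

Open-circuit: V = 18.2 × 407/(1000 + 407) = 5.26 V.
With the load, R_g becomes R_g‖R_L = 327.6 Ω, so V = 18.2 × 327.6/1328 = 4.49 V.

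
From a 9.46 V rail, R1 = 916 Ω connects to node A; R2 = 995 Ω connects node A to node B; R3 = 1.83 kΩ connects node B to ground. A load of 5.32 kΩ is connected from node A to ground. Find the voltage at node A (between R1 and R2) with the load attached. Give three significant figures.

Below node A the series string R2+R3 = 2825 Ω sits in parallel with the 5320 Ω load: 1845 Ω.
V_A = 9.46 × 1845/(916 + 1845) = 6.32 V.

V ≈ 6.32 V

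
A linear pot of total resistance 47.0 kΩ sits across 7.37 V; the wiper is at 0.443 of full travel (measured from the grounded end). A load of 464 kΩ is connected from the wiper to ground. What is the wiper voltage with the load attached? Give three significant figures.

V ≈ 3.19 V

The wiper splits the pot into (1−α)R = 26.18 kΩ above and αR = 20.82 kΩ below.
Lower section ‖ load = 19.93 kΩ.
V_wiper = 7.37 × 19.93/(26.18 + 19.93) = 3.19 V.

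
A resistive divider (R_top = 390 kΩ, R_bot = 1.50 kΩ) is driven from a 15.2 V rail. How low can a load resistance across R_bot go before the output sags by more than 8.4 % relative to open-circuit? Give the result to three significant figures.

Output resistance R_th = R_top‖R_bot = (390 × 1.50)/391.5 = 1.494 kΩ.
The fractional drop is R_th/(R_th + R_L); requiring this ≤ 0.0840 gives R_L ≥ R_th(1/0.0840 − 1) = 1.494 × 10.90 = 16.3 kΩ.

R_L(min) ≈ 16.3 kΩ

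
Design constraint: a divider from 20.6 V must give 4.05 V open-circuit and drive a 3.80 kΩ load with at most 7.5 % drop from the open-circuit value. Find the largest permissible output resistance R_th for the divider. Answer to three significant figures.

Loading drop = R_th/(R_th + R_L) ≤ 0.0750, so R_th ≤ R_L · ε/(1−ε) = 3.80 kΩ × 0.0750/0.9250 = 308 Ω.

R_th ≤ 308 Ω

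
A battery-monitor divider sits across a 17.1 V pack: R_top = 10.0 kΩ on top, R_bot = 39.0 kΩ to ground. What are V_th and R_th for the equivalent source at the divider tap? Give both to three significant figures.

V_th is the open-circuit tap voltage: 17.1 × 39.0/(10.0 + 39.0) = 13.6 V.
With the supply zeroed, R_top and R_bot appear in parallel from the tap: R_th = R_top‖R_bot = (10.0 × 39.0)/49.00 = 7.96 kΩ.

V_th = 13.6 V, R_th = 7.96 kΩ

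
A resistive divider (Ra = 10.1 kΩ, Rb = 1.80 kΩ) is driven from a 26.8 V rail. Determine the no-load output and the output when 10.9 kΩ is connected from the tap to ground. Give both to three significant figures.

Unloaded: 4.05 V; loaded: 3.56 V

Open-circuit: V = 26.8 × 1.80/(10.1 + 1.80) = 4.05 V.
With the load, Rb becomes Rb‖R_L = 1.545 kΩ, so V = 26.8 × 1.545/11.64 = 3.56 V.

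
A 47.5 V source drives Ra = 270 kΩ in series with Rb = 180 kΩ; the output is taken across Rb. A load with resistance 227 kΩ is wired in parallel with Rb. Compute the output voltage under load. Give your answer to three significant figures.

V_out ≈ 12.9 V

The load sits in parallel with Rb: Rb‖R_L = (180 × 227) / (180 + 227) = 100.4 kΩ.
V_out = 47.5 × 100.4 / (270 + 100.4) = 47.5 × 100.4/370.4 = 12.9 V.
(Unloaded it would have been 19.0 V.)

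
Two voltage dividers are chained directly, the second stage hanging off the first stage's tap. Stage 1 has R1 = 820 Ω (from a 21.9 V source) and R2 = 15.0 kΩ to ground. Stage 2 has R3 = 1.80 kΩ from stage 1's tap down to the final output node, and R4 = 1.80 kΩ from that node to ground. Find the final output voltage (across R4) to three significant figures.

Stage 2 presents R3+R4 = 3600 Ω as a load on stage 1's tap.
Stage 1's lower leg becomes R2‖(R3+R4) = 2903 Ω, so V_mid = 21.9 × 2903/3723 = 17.08 V.
Stage 2 is itself unloaded: V_out = V_mid × R4/(R3+R4) = 17.08 × 1800/3600 = 8.54 V.

V_out ≈ 8.54 V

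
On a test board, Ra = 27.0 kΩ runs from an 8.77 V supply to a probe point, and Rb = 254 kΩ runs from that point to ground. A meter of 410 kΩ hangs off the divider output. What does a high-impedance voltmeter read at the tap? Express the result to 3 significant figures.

The load sits in parallel with Rb: Rb‖R_L = (254 × 410) / (254 + 410) = 156.8 kΩ.
V_out = 8.77 × 156.8 / (27.0 + 156.8) = 8.77 × 156.8/183.8 = 7.48 V.

V_out ≈ 7.48 V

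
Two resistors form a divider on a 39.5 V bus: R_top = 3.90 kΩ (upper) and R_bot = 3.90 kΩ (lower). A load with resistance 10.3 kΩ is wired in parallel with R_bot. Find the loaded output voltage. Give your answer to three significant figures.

V_out ≈ 16.6 V

The load sits in parallel with R_bot: R_bot‖R_L = (3.90 × 10.3) / (3.90 + 10.3) = 2.829 kΩ.
V_out = 39.5 × 2.829 / (3.90 + 2.829) = 39.5 × 2.829/6.729 = 16.6 V.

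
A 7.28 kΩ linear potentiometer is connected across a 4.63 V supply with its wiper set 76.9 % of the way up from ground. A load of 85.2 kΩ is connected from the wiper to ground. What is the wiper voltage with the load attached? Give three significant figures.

The wiper splits the pot into (1−α)R = 1.682 kΩ above and αR = 5.598 kΩ below.
Lower section ‖ load = 5.253 kΩ.
V_wiper = 4.63 × 5.253/(1.682 + 5.253) = 3.51 V.

V ≈ 3.51 V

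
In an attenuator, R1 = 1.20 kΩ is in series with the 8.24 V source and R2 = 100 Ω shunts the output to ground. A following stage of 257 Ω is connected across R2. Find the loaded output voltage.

The load sits in parallel with R2: R2‖R_L = (100 × 257) / (100 + 257) = 71.99 Ω.
V_out = 8.24 × 71.99 / (1200 + 71.99) = 8.24 × 71.99/1272 = 0.466 V.

V_out ≈ 0.466 V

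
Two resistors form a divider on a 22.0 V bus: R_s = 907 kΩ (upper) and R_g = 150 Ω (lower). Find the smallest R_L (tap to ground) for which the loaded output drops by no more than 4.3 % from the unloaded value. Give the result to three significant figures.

R_L(min) ≈ 3.34 kΩ

Output resistance R_th = R_s‖R_g = (907000 × 150)/907200 = 150.0 Ω.
The fractional drop is R_th/(R_th + R_L); requiring this ≤ 0.0430 gives R_L ≥ R_th(1/0.0430 − 1) = 150.0 × 22.26 = 3.34 kΩ.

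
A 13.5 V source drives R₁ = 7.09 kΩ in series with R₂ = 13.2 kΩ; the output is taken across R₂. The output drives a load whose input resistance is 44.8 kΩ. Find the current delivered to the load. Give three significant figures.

R₂‖R_L = 10.20 kΩ; V_out = 13.5 × 10.20/17.29 = 7.963 V.
I_L = V_out / R_L = 7.963 / 44.8 kΩ = 0.178 mA.

I_L ≈ 0.178 mA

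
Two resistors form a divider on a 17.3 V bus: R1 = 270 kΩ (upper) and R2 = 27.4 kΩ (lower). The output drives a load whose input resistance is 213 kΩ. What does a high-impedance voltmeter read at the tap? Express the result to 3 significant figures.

The load sits in parallel with R2: R2‖R_L = (27.4 × 213) / (27.4 + 213) = 24.28 kΩ.
V_out = 17.3 × 24.28 / (270 + 24.28) = 17.3 × 24.28/294.3 = 1.43 V.

V_out ≈ 1.43 V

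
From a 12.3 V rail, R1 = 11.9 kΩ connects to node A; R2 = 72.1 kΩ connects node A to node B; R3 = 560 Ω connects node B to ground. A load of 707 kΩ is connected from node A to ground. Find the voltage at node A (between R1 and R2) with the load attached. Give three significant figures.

V ≈ 10.4 V

Below node A the series string R2+R3 = 72660 Ω sits in parallel with the 707000 Ω load: 65890 Ω.
V_A = 12.3 × 65890/(11900 + 65890) = 10.4 V.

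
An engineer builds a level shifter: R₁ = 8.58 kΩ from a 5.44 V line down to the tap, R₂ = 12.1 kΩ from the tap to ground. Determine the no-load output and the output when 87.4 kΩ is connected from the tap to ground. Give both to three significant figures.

Unloaded: 3.18 V; loaded: 3.01 V

Open-circuit: V = 5.44 × 12.1/(8.58 + 12.1) = 3.18 V.
With the load, R₂ becomes R₂‖R_L = 10.63 kΩ, so V = 5.44 × 10.63/19.21 = 3.01 V.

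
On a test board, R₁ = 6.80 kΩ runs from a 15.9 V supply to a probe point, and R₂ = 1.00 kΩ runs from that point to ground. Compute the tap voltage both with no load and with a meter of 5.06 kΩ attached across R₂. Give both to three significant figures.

Open-circuit: V = 15.9 × 1.00/(6.80 + 1.00) = 2.04 V.
With the load, R₂ becomes R₂‖R_L = 0.8350 kΩ, so V = 15.9 × 0.8350/7.635 = 1.74 V.

Unloaded: 2.04 V; loaded: 1.74 V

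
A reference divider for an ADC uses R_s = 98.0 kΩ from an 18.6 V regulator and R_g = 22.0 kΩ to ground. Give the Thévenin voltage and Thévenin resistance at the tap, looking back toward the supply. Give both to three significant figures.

V_th is the open-circuit tap voltage: 18.6 × 22.0/(98.0 + 22.0) = 3.41 V.
With the supply zeroed, R_s and R_g appear in parallel from the tap: R_th = R_s‖R_g = (98.0 × 22.0)/120.0 = 18.0 kΩ.

V_th = 3.41 V, R_th = 18.0 kΩ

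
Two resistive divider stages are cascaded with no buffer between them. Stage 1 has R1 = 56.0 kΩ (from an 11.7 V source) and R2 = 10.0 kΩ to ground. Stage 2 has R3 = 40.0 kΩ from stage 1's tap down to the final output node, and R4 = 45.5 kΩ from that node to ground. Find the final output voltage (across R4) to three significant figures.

V_out ≈ 0.858 V

Stage 2 presents R3+R4 = 85.50 kΩ as a load on stage 1's tap.
Stage 1's lower leg becomes R2‖(R3+R4) = 8.953 kΩ, so V_mid = 11.7 × 8.953/64.95 = 1.613 V.
Stage 2 is itself unloaded: V_out = V_mid × R4/(R3+R4) = 1.613 × 45.5/85.50 = 0.858 V.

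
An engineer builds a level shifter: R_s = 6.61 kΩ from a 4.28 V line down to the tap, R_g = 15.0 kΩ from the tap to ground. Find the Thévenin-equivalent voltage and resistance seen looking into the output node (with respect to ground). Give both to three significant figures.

V_th is the open-circuit tap voltage: 4.28 × 15.0/(6.61 + 15.0) = 2.97 V.
With the supply zeroed, R_s and R_g appear in parallel from the tap: R_th = R_s‖R_g = (6.61 × 15.0)/21.61 = 4.59 kΩ.

V_th = 2.97 V, R_th = 4.59 kΩ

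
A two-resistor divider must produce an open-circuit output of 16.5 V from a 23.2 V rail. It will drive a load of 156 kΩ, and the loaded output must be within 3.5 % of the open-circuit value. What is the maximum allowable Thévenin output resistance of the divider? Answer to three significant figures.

Loading drop = R_th/(R_th + R_L) ≤ 0.0350, so R_th ≤ R_L · ε/(1−ε) = 156 kΩ × 0.0350/0.9650 = 5.66 kΩ.
(Any R1, R2 with R2/(R1+R2) = 0.711 and R1‖R2 ≤ 5.66 kΩ will meet the spec.)

R_th ≤ 5.66 kΩ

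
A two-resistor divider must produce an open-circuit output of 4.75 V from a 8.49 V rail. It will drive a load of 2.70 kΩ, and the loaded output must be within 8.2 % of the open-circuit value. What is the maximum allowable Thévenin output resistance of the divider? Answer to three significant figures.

R_th ≤ 241 Ω

Loading drop = R_th/(R_th + R_L) ≤ 0.0820, so R_th ≤ R_L · ε/(1−ε) = 2.70 kΩ × 0.0820/0.9180 = 241 Ω.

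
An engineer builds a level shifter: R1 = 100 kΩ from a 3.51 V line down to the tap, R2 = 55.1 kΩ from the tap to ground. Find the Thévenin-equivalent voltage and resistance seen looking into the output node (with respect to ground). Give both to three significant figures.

V_th is the open-circuit tap voltage: 3.51 × 55.1/(100 + 55.1) = 1.25 V.
With the supply zeroed, R1 and R2 appear in parallel from the tap: R_th = R1‖R2 = (100 × 55.1)/155.1 = 35.5 kΩ.

V_th = 1.25 V, R_th = 35.5 kΩ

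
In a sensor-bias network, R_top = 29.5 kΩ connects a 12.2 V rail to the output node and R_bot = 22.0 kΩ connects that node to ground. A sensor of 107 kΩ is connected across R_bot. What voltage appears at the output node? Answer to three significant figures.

V_out ≈ 4.66 V

The load sits in parallel with R_bot: R_bot‖R_L = (22.0 × 107) / (22.0 + 107) = 18.25 kΩ.
V_out = 12.2 × 18.25 / (29.5 + 18.25) = 12.2 × 18.25/47.75 = 4.66 V.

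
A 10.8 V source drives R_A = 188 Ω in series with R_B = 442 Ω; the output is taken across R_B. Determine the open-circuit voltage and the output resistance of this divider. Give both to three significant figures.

V_th = 7.58 V, R_th = 132 Ω

V_th is the open-circuit tap voltage: 10.8 × 442/(188 + 442) = 7.58 V.
With the supply zeroed, R_A and R_B appear in parallel from the tap: R_th = R_A‖R_B = (188 × 442)/630.0 = 132 Ω.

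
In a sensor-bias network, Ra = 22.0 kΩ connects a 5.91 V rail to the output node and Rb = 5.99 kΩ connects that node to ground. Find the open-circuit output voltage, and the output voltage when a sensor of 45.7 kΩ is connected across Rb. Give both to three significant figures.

Open-circuit: V = 5.91 × 5.99/(22.0 + 5.99) = 1.26 V.
With the load, Rb becomes Rb‖R_L = 5.296 kΩ, so V = 5.91 × 5.296/27.30 = 1.15 V.

Unloaded: 1.26 V; loaded: 1.15 V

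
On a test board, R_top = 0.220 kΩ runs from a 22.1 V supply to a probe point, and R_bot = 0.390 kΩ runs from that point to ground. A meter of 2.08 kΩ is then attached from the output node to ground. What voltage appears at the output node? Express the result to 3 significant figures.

The load sits in parallel with R_bot: R_bot‖R_L = (390 × 2080) / (390 + 2080) = 328.4 Ω.
V_out = 22.1 × 328.4 / (220 + 328.4) = 22.1 × 328.4/548.4 = 13.2 V.
(Unloaded it would have been 14.1 V.)

V_out ≈ 13.2 V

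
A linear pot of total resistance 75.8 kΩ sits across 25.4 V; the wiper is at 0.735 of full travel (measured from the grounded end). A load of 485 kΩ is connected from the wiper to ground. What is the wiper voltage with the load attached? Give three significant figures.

V ≈ 18.1 V

The wiper splits the pot into (1−α)R = 20.09 kΩ above and αR = 55.71 kΩ below.
Lower section ‖ load = 49.97 kΩ.
V_wiper = 25.4 × 49.97/(20.09 + 49.97) = 18.1 V.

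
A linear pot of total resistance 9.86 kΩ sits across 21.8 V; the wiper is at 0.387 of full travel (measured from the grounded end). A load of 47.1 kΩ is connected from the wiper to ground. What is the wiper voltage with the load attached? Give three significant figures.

The wiper splits the pot into (1−α)R = 6.044 kΩ above and αR = 3.816 kΩ below.
Lower section ‖ load = 3.530 kΩ.
V_wiper = 21.8 × 3.530/(6.044 + 3.530) = 8.04 V.

V ≈ 8.04 V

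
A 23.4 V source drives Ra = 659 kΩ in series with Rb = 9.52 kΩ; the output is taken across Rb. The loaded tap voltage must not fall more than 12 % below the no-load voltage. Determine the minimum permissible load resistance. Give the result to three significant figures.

Output resistance R_th = Ra‖Rb = (659 × 9.52)/668.5 = 9.384 kΩ.
The fractional drop is R_th/(R_th + R_L); requiring this ≤ 0.120 gives R_L ≥ R_th(1/0.120 − 1) = 9.384 × 7.333 = 68.8 kΩ.

R_L(min) ≈ 68.8 kΩ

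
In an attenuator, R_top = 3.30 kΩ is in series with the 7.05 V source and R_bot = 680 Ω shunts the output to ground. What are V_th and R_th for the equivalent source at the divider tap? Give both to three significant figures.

V_th = 1.20 V, R_th = 564 Ω

V_th is the open-circuit tap voltage: 7.05 × 680/(3300 + 680) = 1.20 V.
With the supply zeroed, R_top and R_bot appear in parallel from the tap: R_th = R_top‖R_bot = (3300 × 680)/3980 = 564 Ω.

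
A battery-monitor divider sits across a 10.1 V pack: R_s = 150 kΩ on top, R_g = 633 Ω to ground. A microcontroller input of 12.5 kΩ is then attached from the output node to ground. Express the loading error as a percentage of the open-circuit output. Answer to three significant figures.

4.80 %

The divider's output (Thévenin) resistance is R_s‖R_g = 630.3 Ω.
Fractional drop under load = R_th/(R_th + R_L) = 630.3 / (630.3 + 12500) = 0.04801.
So the output falls by 4.80 %.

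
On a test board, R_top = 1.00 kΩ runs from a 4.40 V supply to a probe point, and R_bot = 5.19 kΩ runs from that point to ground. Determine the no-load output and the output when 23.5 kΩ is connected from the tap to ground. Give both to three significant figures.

Unloaded: 3.69 V; loaded: 3.56 V

Open-circuit: V = 4.40 × 5.19/(1.00 + 5.19) = 3.69 V.
With the load, R_bot becomes R_bot‖R_L = 4.251 kΩ, so V = 4.40 × 4.251/5.251 = 3.56 V.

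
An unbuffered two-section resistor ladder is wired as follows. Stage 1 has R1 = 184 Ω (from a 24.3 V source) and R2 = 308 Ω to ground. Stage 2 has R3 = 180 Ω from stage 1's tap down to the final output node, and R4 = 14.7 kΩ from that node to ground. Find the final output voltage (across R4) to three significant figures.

V_out ≈ 14.9 V

Stage 2 presents R3+R4 = 14880 Ω as a load on stage 1's tap.
Stage 1's lower leg becomes R2‖(R3+R4) = 301.8 Ω, so V_mid = 24.3 × 301.8/485.8 = 15.10 V.
Stage 2 is itself unloaded: V_out = V_mid × R4/(R3+R4) = 15.10 × 14700/14880 = 14.9 V.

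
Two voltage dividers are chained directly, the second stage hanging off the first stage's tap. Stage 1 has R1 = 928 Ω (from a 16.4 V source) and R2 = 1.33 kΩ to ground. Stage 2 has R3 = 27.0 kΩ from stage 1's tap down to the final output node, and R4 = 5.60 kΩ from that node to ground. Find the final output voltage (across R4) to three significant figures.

Stage 2 presents R3+R4 = 32600 Ω as a load on stage 1's tap.
Stage 1's lower leg becomes R2‖(R3+R4) = 1278 Ω, so V_mid = 16.4 × 1278/2206 = 9.501 V.
Stage 2 is itself unloaded: V_out = V_mid × R4/(R3+R4) = 9.501 × 5600/32600 = 1.63 V.

V_out ≈ 1.63 V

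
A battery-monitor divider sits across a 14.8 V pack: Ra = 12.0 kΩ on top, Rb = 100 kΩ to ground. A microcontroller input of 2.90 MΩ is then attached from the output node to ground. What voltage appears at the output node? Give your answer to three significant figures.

V_out ≈ 13.2 V

The load sits in parallel with Rb: Rb‖R_L = (100 × 2900) / (100 + 2900) = 96.67 kΩ.
V_out = 14.8 × 96.67 / (12.0 + 96.67) = 14.8 × 96.67/108.7 = 13.2 V.
(Unloaded it would have been 13.2 V.)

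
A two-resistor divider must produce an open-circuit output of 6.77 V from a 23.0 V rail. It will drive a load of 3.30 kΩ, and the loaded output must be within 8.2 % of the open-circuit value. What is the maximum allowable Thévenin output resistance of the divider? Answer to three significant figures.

R_th ≤ 295 Ω

Loading drop = R_th/(R_th + R_L) ≤ 0.0820, so R_th ≤ R_L · ε/(1−ε) = 3.30 kΩ × 0.0820/0.9180 = 295 Ω.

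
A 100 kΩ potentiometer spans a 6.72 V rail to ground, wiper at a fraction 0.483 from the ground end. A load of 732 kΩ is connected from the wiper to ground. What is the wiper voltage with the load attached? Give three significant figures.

V ≈ 3.14 V

The wiper splits the pot into (1−α)R = 51.70 kΩ above and αR = 48.30 kΩ below.
Lower section ‖ load = 45.31 kΩ.
V_wiper = 6.72 × 45.31/(51.70 + 45.31) = 3.14 V.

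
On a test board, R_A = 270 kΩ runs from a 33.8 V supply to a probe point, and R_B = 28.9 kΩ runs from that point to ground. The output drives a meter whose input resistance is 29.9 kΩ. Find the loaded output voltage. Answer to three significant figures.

The load sits in parallel with R_B: R_B‖R_L = (28.9 × 29.9) / (28.9 + 29.9) = 14.70 kΩ.
V_out = 33.8 × 14.70 / (270 + 14.70) = 33.8 × 14.70/284.7 = 1.74 V.

V_out ≈ 1.74 V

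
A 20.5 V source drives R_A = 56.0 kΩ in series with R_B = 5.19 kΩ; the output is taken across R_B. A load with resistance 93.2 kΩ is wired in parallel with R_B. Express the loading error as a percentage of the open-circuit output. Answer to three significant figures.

4.85 %

The divider's output (Thévenin) resistance is R_A‖R_B = 4.750 kΩ.
Fractional drop under load = R_th/(R_th + R_L) = 4.750 / (4.750 + 93.2) = 0.04849.
So the output falls by 4.85 %.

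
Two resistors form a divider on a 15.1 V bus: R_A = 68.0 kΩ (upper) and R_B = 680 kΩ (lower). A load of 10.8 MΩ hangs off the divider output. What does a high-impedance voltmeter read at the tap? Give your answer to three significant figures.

The load sits in parallel with R_B: R_B‖R_L = (680 × 10800) / (680 + 10800) = 639.7 kΩ.
V_out = 15.1 × 639.7 / (68.0 + 639.7) = 15.1 × 639.7/707.7 = 13.6 V.

V_out ≈ 13.6 V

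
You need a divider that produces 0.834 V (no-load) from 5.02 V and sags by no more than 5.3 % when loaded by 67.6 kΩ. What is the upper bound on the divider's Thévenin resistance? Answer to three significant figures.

Loading drop = R_th/(R_th + R_L) ≤ 0.0530, so R_th ≤ R_L · ε/(1−ε) = 67.6 kΩ × 0.0530/0.9470 = 3.78 kΩ.
(Any R1, R2 with R2/(R1+R2) = 0.166 and R1‖R2 ≤ 3.78 kΩ will meet the spec.)

R_th ≤ 3.78 kΩ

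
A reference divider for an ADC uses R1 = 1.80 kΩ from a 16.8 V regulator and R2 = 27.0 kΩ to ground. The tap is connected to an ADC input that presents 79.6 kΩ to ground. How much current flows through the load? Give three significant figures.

R2‖R_L = 20.16 kΩ; V_out = 16.8 × 20.16/21.96 = 15.42 V.
I_L = V_out / R_L = 15.42 / 79.6 kΩ = 0.194 mA.

I_L ≈ 0.194 mA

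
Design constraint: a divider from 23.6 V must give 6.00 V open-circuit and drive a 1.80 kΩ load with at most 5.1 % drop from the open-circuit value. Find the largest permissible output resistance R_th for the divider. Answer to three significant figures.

R_th ≤ 96.7 Ω

Loading drop = R_th/(R_th + R_L) ≤ 0.0510, so R_th ≤ R_L · ε/(1−ε) = 1.80 kΩ × 0.0510/0.9490 = 96.7 Ω.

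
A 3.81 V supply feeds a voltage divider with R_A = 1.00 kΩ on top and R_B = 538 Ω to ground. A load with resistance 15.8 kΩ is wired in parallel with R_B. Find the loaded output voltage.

The load sits in parallel with R_B: R_B‖R_L = (538 × 15800) / (538 + 15800) = 520.3 Ω.
V_out = 3.81 × 520.3 / (1000 + 520.3) = 3.81 × 520.3/1520 = 1.30 V.

V_out ≈ 1.30 V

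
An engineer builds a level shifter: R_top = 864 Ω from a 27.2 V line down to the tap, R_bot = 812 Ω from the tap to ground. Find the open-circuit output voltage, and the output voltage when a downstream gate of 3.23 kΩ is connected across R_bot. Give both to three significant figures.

Unloaded: 13.2 V; loaded: 11.7 V

Open-circuit: V = 27.2 × 812/(864 + 812) = 13.2 V.
With the load, R_bot becomes R_bot‖R_L = 648.9 Ω, so V = 27.2 × 648.9/1513 = 11.7 V.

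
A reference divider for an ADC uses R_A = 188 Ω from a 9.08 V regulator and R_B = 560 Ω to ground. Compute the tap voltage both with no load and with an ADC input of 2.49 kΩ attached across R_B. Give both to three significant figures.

Open-circuit: V = 9.08 × 560/(188 + 560) = 6.80 V.
With the load, R_B becomes R_B‖R_L = 457.2 Ω, so V = 9.08 × 457.2/645.2 = 6.43 V.

Unloaded: 6.80 V; loaded: 6.43 V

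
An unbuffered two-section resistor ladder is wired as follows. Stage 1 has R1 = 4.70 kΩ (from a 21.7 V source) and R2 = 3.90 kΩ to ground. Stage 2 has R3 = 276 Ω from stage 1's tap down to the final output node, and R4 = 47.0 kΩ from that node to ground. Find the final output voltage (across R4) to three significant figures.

Stage 2 presents R3+R4 = 47280 Ω as a load on stage 1's tap.
Stage 1's lower leg becomes R2‖(R3+R4) = 3603 Ω, so V_mid = 21.7 × 3603/8303 = 9.416 V.
Stage 2 is itself unloaded: V_out = V_mid × R4/(R3+R4) = 9.416 × 47000/47280 = 9.36 V.

V_out ≈ 9.36 V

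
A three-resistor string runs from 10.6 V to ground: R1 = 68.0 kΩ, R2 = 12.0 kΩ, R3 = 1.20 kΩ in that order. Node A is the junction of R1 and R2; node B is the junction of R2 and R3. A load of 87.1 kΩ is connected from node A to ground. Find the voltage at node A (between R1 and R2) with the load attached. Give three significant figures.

Below node A the series string R2+R3 = 13.20 kΩ sits in parallel with the 87.1 kΩ load: 11.46 kΩ.
V_A = 10.6 × 11.46/(68.0 + 11.46) = 1.53 V.

V ≈ 1.53 V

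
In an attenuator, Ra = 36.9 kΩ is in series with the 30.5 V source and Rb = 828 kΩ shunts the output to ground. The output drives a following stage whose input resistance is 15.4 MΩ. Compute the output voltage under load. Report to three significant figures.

V_out ≈ 29.1 V

The load sits in parallel with Rb: Rb‖R_L = (828 × 15400) / (828 + 15400) = 785.8 kΩ.
V_out = 30.5 × 785.8 / (36.9 + 785.8) = 30.5 × 785.8/822.7 = 29.1 V.
(Unloaded it would have been 29.2 V.)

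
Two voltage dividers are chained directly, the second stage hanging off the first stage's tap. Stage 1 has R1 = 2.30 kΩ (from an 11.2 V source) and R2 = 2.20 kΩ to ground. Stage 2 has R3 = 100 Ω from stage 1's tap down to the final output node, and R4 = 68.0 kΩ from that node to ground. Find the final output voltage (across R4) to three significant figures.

Stage 2 presents R3+R4 = 68100 Ω as a load on stage 1's tap.
Stage 1's lower leg becomes R2‖(R3+R4) = 2131 Ω, so V_mid = 11.2 × 2131/4431 = 5.387 V.
Stage 2 is itself unloaded: V_out = V_mid × R4/(R3+R4) = 5.387 × 68000/68100 = 5.38 V.

V_out ≈ 5.38 V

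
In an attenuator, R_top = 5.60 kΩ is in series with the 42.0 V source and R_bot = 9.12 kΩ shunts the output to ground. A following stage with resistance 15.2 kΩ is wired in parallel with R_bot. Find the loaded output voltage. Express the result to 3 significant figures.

V_out ≈ 21.2 V

The load sits in parallel with R_bot: R_bot‖R_L = (9.12 × 15.2) / (9.12 + 15.2) = 5.700 kΩ.
V_out = 42.0 × 5.700 / (5.60 + 5.700) = 42.0 × 5.700/11.30 = 21.2 V.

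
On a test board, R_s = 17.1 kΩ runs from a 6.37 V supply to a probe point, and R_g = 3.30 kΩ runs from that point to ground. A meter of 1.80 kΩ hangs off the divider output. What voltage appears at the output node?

V_out ≈ 0.406 V

The load sits in parallel with R_g: R_g‖R_L = (3.30 × 1.80) / (3.30 + 1.80) = 1.165 kΩ.
V_out = 6.37 × 1.165 / (17.1 + 1.165) = 6.37 × 1.165/18.26 = 0.406 V.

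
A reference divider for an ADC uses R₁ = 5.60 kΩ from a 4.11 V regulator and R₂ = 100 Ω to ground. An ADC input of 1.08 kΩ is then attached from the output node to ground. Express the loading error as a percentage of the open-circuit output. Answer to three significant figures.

Unloaded V = 4.11 × 100/5700 = 0.072105 V.
Loaded: R₂‖R_L = 91.53 Ω, giving V = 4.11 × 91.53/5692 = 0.066093 V.
Drop = (0.072105 − 0.066093) / 0.072105 = 8.34 %.

8.34 %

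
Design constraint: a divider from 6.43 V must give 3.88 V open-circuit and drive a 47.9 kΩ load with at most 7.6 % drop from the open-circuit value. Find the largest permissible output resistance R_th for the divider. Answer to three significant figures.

R_th ≤ 3.94 kΩ

Loading drop = R_th/(R_th + R_L) ≤ 0.0760, so R_th ≤ R_L · ε/(1−ε) = 47.9 kΩ × 0.0760/0.9240 = 3.94 kΩ.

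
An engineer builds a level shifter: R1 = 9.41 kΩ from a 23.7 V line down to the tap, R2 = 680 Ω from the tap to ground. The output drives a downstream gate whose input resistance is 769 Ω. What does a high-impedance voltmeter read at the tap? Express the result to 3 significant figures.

V_out ≈ 0.875 V

The load sits in parallel with R2: R2‖R_L = (680 × 769) / (680 + 769) = 360.9 Ω.
V_out = 23.7 × 360.9 / (9410 + 360.9) = 23.7 × 360.9/9771 = 0.875 V.
(Unloaded it would have been 1.60 V.)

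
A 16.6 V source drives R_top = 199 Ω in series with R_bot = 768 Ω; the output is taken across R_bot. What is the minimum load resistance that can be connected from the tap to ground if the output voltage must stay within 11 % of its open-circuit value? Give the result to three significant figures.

Output resistance R_th = R_top‖R_bot = (199 × 768)/967.0 = 158.0 Ω.
The fractional drop is R_th/(R_th + R_L); requiring this ≤ 0.110 gives R_L ≥ R_th(1/0.110 − 1) = 158.0 × 8.091 = 1.28 kΩ.

R_L(min) ≈ 1.28 kΩ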